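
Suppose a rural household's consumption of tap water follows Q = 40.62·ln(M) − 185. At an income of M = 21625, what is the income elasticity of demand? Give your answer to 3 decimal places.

At M = 21625: Q = 220.453.
dQ/dM = 40.62/M = 0.00187838 at this income.
η = (dQ/dM)·(M/Q) = 0.00187838 × (21625/220.453) = 0.184.

0.184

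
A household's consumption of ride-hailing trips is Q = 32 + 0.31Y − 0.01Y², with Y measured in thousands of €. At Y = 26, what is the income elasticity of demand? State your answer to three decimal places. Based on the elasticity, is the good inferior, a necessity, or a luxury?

-0.164 (inferior good)

At Y = 26: Q = 33.3000.
dQ/dY = 0.31 − 0.02Y = -0.21000.
η = (dQ/dY)·(Y/Q) = -0.21000 × (26/33.3000) = -0.164.
η < 0 ⇒ inferior good.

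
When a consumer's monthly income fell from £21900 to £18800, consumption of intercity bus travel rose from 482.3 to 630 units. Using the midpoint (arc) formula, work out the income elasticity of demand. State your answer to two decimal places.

-1.74

ΔQ = 630 − 482.3 = 147.7; midpoint Q̄ = (482.3 + 630)/2 = 556.15.
ΔI = 18800 − 21900 = -3100; midpoint Ī = (21900 + 18800)/2 = 20350.
η = (ΔQ/Q̄) ÷ (ΔI/Ī) = (147.7/556.15) ÷ (-3100/20350) = -1.74.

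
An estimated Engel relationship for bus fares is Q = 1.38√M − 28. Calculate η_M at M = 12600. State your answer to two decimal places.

0.61

At M = 12600: Q = 126.905.
dQ/dM = 1.38/(2√M) = 0.00614701 at this income.
η = (dQ/dM)·(M/Q) = 0.00614701 × (12600/126.905) = 0.61.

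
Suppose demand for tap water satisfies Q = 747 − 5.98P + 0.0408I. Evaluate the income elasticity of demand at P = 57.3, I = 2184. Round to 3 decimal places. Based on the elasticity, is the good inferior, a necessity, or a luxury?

0.181 (necessity)

At P = 57.3, I = 2184: Q = 493.453.
Holding P constant, ∂Q/∂I = 0.0408.
η_I = (∂Q/∂I)·(I/Q) = 0.0408 × (2184/493.453) = 0.181.
Since 0 < η < 1, this is a necessity.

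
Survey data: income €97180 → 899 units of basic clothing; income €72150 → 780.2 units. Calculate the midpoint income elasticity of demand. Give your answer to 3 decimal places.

0.479

ΔQ = 780.2 − 899 = -118.8; midpoint Q̄ = (899 + 780.2)/2 = 839.6.
ΔI = 72150 − 97180 = -25030; midpoint Ī = (97180 + 72150)/2 = 84665.
η = (ΔQ/Q̄) ÷ (ΔI/Ī) = (-118.8/839.6) ÷ (-25030/84665) = 0.479.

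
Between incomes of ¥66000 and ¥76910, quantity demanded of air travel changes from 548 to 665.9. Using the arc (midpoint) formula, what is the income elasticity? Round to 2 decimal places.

1.27

ΔQ = 665.9 − 548 = 117.9; midpoint Q̄ = (548 + 665.9)/2 = 606.95.
ΔI = 76910 − 66000 = 10910; midpoint Ī = (66000 + 76910)/2 = 71455.
η = (ΔQ/Q̄) ÷ (ΔI/Ī) = (117.9/606.95) ÷ (10910/71455) = 1.27.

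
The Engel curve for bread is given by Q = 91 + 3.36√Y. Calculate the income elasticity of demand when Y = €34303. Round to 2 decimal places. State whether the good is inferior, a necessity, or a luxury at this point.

0.44 (necessity)

At Y = 34303: Q = 713.308.
dQ/dY = 3.36/(2√Y) = 0.00907075 at this income.
η = (dQ/dY)·(Y/Q) = 0.00907075 × (34303/713.308) = 0.44.
Since 0 < η < 1, the good is a necessity.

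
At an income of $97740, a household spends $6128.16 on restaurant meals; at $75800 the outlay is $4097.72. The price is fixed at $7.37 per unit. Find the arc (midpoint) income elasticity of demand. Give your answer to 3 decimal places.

With a constant price, Q₁ = 6128.16/7.37 = 831.501 and Q₂ = 4097.72/7.37 = 556.000 (equivalently, work directly with expenditure since P cancels).
Midpoint %ΔQ = (4097.72 − 6128.16)/5112.94 = -0.39712; midpoint %ΔI = (75800 − 97740)/86770 = -0.25285.
η = -0.39712 / -0.25285 = 1.571.

1.571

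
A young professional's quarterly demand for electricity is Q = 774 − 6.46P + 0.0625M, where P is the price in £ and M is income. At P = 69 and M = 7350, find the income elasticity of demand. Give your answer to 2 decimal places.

0.58

At P = 69, M = 7350: Q = 787.635.
Holding P constant, ∂Q/∂M = 0.0625.
η_M = (∂Q/∂M)·(M/Q) = 0.0625 × (7350/787.635) = 0.58.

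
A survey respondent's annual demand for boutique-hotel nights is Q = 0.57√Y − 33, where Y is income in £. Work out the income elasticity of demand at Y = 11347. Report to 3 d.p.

1.095

At Y = 11347: Q = 27.718.
dQ/dY = 0.57/(2√Y) = 0.0026755 at this income.
η = (dQ/dY)·(Y/Q) = 0.0026755 × (11347/27.718) = 1.095.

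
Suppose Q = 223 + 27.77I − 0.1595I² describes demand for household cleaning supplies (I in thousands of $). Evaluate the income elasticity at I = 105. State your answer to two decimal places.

At I = 105: Q = 1380.3625.
dQ/dI = 27.77 − 0.319I = -5.72500.
η = (dQ/dI)·(I/Q) = -5.72500 × (105/1380.3625) = -0.44.

-0.44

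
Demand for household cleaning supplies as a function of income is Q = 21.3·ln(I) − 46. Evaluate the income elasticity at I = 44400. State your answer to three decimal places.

At I = 44400: Q = 181.931.
dQ/dI = 21.3/I = 0.00047973 at this income.
η = (dQ/dI)·(I/Q) = 0.00047973 × (44400/181.931) = 0.117.

0.117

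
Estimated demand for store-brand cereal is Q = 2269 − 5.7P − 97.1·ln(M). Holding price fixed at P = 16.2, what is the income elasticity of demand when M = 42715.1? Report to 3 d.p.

At P = 16.2, M = 42715.1: Q = 1141.350.
Holding P constant, ∂Q/∂M = -97.1/M = -0.0022732.
η_M = (∂Q/∂M)·(M/Q) = -0.0022732 × (42715.1/1141.350) = -0.085.

-0.085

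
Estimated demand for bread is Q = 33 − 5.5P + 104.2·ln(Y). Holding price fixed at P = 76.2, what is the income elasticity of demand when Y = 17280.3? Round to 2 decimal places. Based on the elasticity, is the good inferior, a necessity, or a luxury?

At P = 76.2, Y = 17280.3: Q = 630.613.
Holding P constant, ∂Q/∂Y = 104.2/Y = 0.00602999.
η_Y = (∂Q/∂Y)·(Y/Q) = 0.00602999 × (17280.3/630.613) = 0.17.
Since 0 < η < 1, this is a necessity.

0.17 (necessity)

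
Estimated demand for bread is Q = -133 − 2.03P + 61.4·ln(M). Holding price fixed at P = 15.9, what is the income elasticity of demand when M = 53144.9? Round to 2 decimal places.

0.12

At P = 15.9, M = 53144.9: Q = 502.803.
Holding P constant, ∂Q/∂M = 61.4/M = 0.00115533.
η_M = (∂Q/∂M)·(M/Q) = 0.00115533 × (53144.9/502.803) = 0.12.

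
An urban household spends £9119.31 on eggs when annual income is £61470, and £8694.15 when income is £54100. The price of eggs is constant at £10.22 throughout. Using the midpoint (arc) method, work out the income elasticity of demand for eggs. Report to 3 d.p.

0.374

With a constant price, Q₁ = 9119.31/10.22 = 892.300 and Q₂ = 8694.15/10.22 = 850.700 (equivalently, work directly with expenditure since P cancels).
Midpoint %ΔQ = (8694.15 − 9119.31)/8906.73 = -0.04773; midpoint %ΔI = (54100 − 61470)/57785 = -0.12754.
η = -0.04773 / -0.12754 = 0.374.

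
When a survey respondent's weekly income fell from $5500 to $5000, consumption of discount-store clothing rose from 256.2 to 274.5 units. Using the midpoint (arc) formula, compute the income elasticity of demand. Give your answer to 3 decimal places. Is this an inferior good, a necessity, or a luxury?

-0.724 (inferior good)

ΔQ = 274.5 − 256.2 = 18.3; midpoint Q̄ = (256.2 + 274.5)/2 = 265.35.
ΔI = 5000 − 5500 = -500; midpoint Ī = (5500 + 5000)/2 = 5250.
η = (ΔQ/Q̄) ÷ (ΔI/Ī) = (18.3/265.35) ÷ (-500/5250) = -0.724.
η < 0 ⇒ inferior good.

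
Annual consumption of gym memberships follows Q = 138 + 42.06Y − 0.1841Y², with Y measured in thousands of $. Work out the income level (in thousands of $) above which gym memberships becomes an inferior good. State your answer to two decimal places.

dQ/dY = 42.06 − 0.3682Y.
The good is inferior where dQ/dY < 0. Setting dQ/dY = 0 gives Y = 42.06 / 0.3682 = 114.23.

114.23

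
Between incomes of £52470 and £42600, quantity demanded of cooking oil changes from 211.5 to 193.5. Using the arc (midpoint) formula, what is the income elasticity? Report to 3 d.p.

ΔQ = 193.5 − 211.5 = -18; midpoint Q̄ = (211.5 + 193.5)/2 = 202.5.
ΔI = 42600 − 52470 = -9870; midpoint Ī = (52470 + 42600)/2 = 47535.
η = (ΔQ/Q̄) ÷ (ΔI/Ī) = (-18/202.5) ÷ (-9870/47535) = 0.428.

0.428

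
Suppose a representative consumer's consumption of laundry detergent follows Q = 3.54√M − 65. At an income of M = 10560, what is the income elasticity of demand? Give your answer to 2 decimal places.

At M = 10560: Q = 298.777.
dQ/dM = 3.54/(2√M) = 0.0172243 at this income.
η = (dQ/dM)·(M/Q) = 0.0172243 × (10560/298.777) = 0.61.

0.61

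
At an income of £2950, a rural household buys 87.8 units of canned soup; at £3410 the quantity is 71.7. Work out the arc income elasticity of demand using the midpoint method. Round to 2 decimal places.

-1.40

ΔQ = 71.7 − 87.8 = -16.1; midpoint Q̄ = (87.8 + 71.7)/2 = 79.75.
ΔI = 3410 − 2950 = 460; midpoint Ī = (2950 + 3410)/2 = 3180.
η = (ΔQ/Q̄) ÷ (ΔI/Ī) = (-16.1/79.75) ÷ (460/3180) = -1.40.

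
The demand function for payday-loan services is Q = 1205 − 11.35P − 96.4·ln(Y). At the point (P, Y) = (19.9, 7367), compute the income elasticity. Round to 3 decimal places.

At P = 19.9, Y = 7367: Q = 120.716.
Holding P constant, ∂Q/∂Y = -96.4/Y = -0.0130854.
η_Y = (∂Q/∂Y)·(Y/Q) = -0.0130854 × (7367/120.716) = -0.799.

-0.799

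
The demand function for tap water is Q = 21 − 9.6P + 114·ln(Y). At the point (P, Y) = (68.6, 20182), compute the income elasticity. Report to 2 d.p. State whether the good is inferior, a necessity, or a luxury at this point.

At P = 68.6, Y = 20182: Q = 492.470.
Holding P constant, ∂Q/∂Y = 114/Y = 0.0056486.
η_Y = (∂Q/∂Y)·(Y/Q) = 0.0056486 × (20182/492.470) = 0.23.
Since 0 < η < 1, this is a necessity.

0.23 (necessity)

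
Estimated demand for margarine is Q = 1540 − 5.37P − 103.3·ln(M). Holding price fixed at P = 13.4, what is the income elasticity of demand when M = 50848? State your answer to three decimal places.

At P = 13.4, M = 50848: Q = 348.622.
Holding P constant, ∂Q/∂M = -103.3/M = -0.00203154.
η_M = (∂Q/∂M)·(M/Q) = -0.00203154 × (50848/348.622) = -0.296.

-0.296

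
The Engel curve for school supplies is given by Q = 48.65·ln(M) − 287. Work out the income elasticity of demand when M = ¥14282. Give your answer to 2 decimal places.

0.27

At M = 14282: Q = 178.423.
dQ/dM = 48.65/M = 0.00340639 at this income.
η = (dQ/dM)·(M/Q) = 0.00340639 × (14282/178.423) = 0.27.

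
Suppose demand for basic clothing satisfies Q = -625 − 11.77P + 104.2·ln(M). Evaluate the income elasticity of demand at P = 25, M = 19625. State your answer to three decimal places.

At P = 25, M = 19625: Q = 110.721.
Holding P constant, ∂Q/∂M = 104.2/M = 0.00530955.
η_M = (∂Q/∂M)·(M/Q) = 0.00530955 × (19625/110.721) = 0.941.

0.941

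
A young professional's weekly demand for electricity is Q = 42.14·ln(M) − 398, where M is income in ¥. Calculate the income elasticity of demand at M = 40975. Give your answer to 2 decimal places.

0.85

At M = 40975: Q = 49.557.
dQ/dM = 42.14/M = 0.00102843 at this income.
η = (dQ/dM)·(M/Q) = 0.00102843 × (40975/49.557) = 0.85.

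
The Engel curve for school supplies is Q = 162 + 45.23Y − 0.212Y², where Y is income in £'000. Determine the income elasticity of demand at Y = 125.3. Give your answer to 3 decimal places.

At Y = 125.3: Q = 2500.8999.
dQ/dY = 45.23 − 0.424Y = -7.89720.
η = (dQ/dY)·(Y/Q) = -7.89720 × (125.3/2500.8999) = -0.396.

-0.396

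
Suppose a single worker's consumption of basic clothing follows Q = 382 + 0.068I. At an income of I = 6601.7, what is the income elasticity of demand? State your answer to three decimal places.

0.540

At I = 6601.7: Q = 830.916.
dQ/dI = 0.068.
η = (dQ/dI)·(I/Q) = 0.068 × (6601.7/830.916) = 0.540.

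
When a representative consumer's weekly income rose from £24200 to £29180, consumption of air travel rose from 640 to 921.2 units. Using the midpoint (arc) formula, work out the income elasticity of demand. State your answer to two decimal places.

ΔQ = 921.2 − 640 = 281.2; midpoint Q̄ = (640 + 921.2)/2 = 780.6.
ΔI = 29180 − 24200 = 4980; midpoint Ī = (24200 + 29180)/2 = 26690.
η = (ΔQ/Q̄) ÷ (ΔI/Ī) = (281.2/780.6) ÷ (4980/26690) = 1.93.

1.93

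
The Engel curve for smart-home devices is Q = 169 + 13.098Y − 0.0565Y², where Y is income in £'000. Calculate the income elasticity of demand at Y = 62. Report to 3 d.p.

At Y = 62: Q = 763.8900.
dQ/dY = 13.098 − 0.113Y = 6.09200.
η = (dQ/dY)·(Y/Q) = 6.09200 × (62/763.8900) = 0.494.

0.494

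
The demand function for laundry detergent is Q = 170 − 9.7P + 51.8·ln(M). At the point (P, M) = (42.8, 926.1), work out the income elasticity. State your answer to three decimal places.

0.477

At P = 42.8, M = 926.1: Q = 108.685.
Holding P constant, ∂Q/∂M = 51.8/M = 0.0559335.
η_M = (∂Q/∂M)·(M/Q) = 0.0559335 × (926.1/108.685) = 0.477.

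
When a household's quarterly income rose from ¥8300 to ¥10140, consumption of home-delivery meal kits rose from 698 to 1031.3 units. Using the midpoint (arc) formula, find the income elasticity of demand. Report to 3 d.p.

ΔQ = 1031.3 − 698 = 333.3; midpoint Q̄ = (698 + 1031.3)/2 = 864.65.
ΔI = 10140 − 8300 = 1840; midpoint Ī = (8300 + 10140)/2 = 9220.
η = (ΔQ/Q̄) ÷ (ΔI/Ī) = (333.3/864.65) ÷ (1840/9220) = 1.932.

1.932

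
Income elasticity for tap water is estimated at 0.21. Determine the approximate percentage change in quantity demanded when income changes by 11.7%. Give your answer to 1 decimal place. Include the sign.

%ΔQ ≈ η × %ΔI = 0.21 × 11.7% = 2.5%.

2.5%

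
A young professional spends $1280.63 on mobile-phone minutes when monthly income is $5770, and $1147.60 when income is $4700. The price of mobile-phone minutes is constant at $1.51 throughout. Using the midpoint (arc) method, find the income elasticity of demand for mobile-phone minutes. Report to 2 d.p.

With a constant price, Q₁ = 1280.63/1.51 = 848.099 and Q₂ = 1147.60/1.51 = 760.000 (equivalently, work directly with expenditure since P cancels).
Midpoint %ΔQ = (1147.60 − 1280.63)/1214.12 = -0.10957; midpoint %ΔI = (4700 − 5770)/5235 = -0.20439.
η = -0.10957 / -0.20439 = 0.54.

0.54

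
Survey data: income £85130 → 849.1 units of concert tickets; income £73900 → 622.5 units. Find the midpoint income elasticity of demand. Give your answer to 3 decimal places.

2.181

ΔQ = 622.5 − 849.1 = -226.6; midpoint Q̄ = (849.1 + 622.5)/2 = 735.8.
ΔI = 73900 − 85130 = -11230; midpoint Ī = (85130 + 73900)/2 = 79515.
η = (ΔQ/Q̄) ÷ (ΔI/Ī) = (-226.6/735.8) ÷ (-11230/79515) = 2.181.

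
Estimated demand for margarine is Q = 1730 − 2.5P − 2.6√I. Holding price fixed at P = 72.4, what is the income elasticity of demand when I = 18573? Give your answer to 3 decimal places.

-0.148

At P = 72.4, I = 18573: Q = 1194.665.
Holding P constant, ∂Q/∂I = -2.6/(2√I) = -0.00953899.
η_I = (∂Q/∂I)·(I/Q) = -0.00953899 × (18573/1194.665) = -0.148.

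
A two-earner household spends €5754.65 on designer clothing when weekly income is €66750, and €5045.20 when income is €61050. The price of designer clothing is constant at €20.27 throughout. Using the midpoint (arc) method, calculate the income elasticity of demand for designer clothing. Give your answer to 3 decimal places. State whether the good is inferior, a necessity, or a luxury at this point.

1.473 (luxury)

With a constant price, Q₁ = 5754.65/20.27 = 283.900 and Q₂ = 5045.20/20.27 = 248.900 (equivalently, work directly with expenditure since P cancels).
Midpoint %ΔQ = (5045.20 − 5754.65)/5399.92 = -0.13138; midpoint %ΔI = (61050 − 66750)/63900 = -0.08920.
η = -0.13138 / -0.08920 = 1.473.
η > 1 ⇒ luxury.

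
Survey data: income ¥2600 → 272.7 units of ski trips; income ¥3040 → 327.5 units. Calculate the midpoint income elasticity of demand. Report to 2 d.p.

1.17

ΔQ = 327.5 − 272.7 = 54.8; midpoint Q̄ = (272.7 + 327.5)/2 = 300.1.
ΔI = 3040 − 2600 = 440; midpoint Ī = (2600 + 3040)/2 = 2820.
η = (ΔQ/Q̄) ÷ (ΔI/Ī) = (54.8/300.1) ÷ (440/2820) = 1.17.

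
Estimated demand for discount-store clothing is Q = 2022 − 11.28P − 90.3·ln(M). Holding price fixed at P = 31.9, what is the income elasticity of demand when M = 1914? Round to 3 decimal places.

-0.092

At P = 31.9, M = 1914: Q = 979.775.
Holding P constant, ∂Q/∂M = -90.3/M = -0.0471787.
η_M = (∂Q/∂M)·(M/Q) = -0.0471787 × (1914/979.775) = -0.092.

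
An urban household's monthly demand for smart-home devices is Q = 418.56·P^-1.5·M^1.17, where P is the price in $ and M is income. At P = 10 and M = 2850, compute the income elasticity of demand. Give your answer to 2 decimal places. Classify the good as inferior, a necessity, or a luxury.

For a multiplicative demand Q = A·P^α·M^β, the income elasticity is β everywhere.
Here β = 1.17, so η = 1.17.
Since η > 1, this is a luxury.

1.17 (luxury)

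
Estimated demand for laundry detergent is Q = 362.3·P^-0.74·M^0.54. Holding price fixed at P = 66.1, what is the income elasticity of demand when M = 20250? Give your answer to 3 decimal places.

0.540

For a multiplicative demand Q = A·P^α·M^β, the income elasticity is β everywhere.
Here β = 0.54, so η = 0.540.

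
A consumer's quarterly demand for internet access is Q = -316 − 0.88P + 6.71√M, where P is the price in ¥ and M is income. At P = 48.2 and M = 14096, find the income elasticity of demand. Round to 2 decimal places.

At P = 48.2, M = 14096: Q = 438.239.
Holding P constant, ∂Q/∂M = 6.71/(2√M) = 0.0282582.
η_M = (∂Q/∂M)·(M/Q) = 0.0282582 × (14096/438.239) = 0.91.

0.91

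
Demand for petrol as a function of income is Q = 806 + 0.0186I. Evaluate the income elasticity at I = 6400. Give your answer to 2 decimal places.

At I = 6400: Q = 925.040.
dQ/dI = 0.0186.
η = (dQ/dI)·(I/Q) = 0.0186 × (6400/925.040) = 0.13.

0.13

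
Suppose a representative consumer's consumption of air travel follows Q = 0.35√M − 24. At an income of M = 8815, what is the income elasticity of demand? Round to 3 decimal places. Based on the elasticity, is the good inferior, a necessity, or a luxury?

1.854 (luxury)

At M = 8815: Q = 8.861.
dQ/dM = 0.35/(2√M) = 0.00186392 at this income.
η = (dQ/dM)·(M/Q) = 0.00186392 × (8815/8.861) = 1.854.
Since η > 1, the good is a luxury.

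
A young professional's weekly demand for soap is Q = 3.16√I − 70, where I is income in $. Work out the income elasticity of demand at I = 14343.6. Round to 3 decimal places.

0.613

At I = 14343.6: Q = 308.457.
dQ/dI = 3.16/(2√I) = 0.0131925 at this income.
η = (dQ/dI)·(I/Q) = 0.0131925 × (14343.6/308.457) = 0.613.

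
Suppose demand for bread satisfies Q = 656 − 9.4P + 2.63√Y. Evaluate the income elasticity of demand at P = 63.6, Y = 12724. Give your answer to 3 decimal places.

0.418

At P = 63.6, Y = 12724: Q = 354.826.
Holding P constant, ∂Q/∂Y = 2.63/(2√Y) = 0.0116577.
η_Y = (∂Q/∂Y)·(Y/Q) = 0.0116577 × (12724/354.826) = 0.418.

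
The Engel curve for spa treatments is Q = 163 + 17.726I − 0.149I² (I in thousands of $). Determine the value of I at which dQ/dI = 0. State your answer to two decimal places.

59.48

dQ/dI = 17.726 − 0.298I.
The good is inferior where dQ/dI < 0. Setting dQ/dI = 0 gives I = 17.726 / 0.298 = 59.48.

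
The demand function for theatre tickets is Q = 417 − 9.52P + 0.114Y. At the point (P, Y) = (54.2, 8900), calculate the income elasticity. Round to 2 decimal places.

1.11

At P = 54.2, Y = 8900: Q = 915.616.
Holding P constant, ∂Q/∂Y = 0.114.
η_Y = (∂Q/∂Y)·(Y/Q) = 0.114 × (8900/915.616) = 1.11.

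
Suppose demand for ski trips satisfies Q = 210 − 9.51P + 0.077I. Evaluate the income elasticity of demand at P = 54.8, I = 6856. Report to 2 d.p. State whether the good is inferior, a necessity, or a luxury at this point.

At P = 54.8, I = 6856: Q = 216.764.
Holding P constant, ∂Q/∂I = 0.077.
η_I = (∂Q/∂I)·(I/Q) = 0.077 × (6856/216.764) = 2.44.
Since η > 1, this is a luxury.

2.44 (luxury)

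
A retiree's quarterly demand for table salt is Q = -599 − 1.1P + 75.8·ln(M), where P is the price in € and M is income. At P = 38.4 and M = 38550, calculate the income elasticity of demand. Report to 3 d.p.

0.476

At P = 38.4, M = 38550: Q = 159.186.
Holding P constant, ∂Q/∂M = 75.8/M = 0.00196628.
η_M = (∂Q/∂M)·(M/Q) = 0.00196628 × (38550/159.186) = 0.476.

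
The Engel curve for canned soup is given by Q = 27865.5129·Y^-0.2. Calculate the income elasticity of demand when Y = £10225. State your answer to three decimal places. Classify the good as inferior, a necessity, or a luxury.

For Q = A·Y^β the income elasticity is constant and equal to β.
Here β = -0.2, so η = -0.200.
Since η < 0, the good is an inferior good.

-0.200 (inferior good)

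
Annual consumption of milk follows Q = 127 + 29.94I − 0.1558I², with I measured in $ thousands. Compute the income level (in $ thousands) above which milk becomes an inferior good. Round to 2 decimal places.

96.08

dQ/dI = 29.94 − 0.3116I.
The good is inferior where dQ/dI < 0. Setting dQ/dI = 0 gives I = 29.94 / 0.3116 = 96.08.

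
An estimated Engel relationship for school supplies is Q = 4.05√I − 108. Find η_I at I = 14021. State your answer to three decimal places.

At I = 14021: Q = 371.562.
dQ/dI = 4.05/(2√I) = 0.0171016 at this income.
η = (dQ/dI)·(I/Q) = 0.0171016 × (14021/371.562) = 0.645.

0.645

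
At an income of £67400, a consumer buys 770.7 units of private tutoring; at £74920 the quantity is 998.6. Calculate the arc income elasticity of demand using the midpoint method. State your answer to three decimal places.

2.438

ΔQ = 998.6 − 770.7 = 227.9; midpoint Q̄ = (770.7 + 998.6)/2 = 884.65.
ΔI = 74920 − 67400 = 7520; midpoint Ī = (67400 + 74920)/2 = 71160.
η = (ΔQ/Q̄) ÷ (ΔI/Ī) = (227.9/884.65) ÷ (7520/71160) = 2.438.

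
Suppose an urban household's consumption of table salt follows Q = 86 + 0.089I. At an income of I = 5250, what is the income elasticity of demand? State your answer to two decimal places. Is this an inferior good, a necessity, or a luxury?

0.84 (necessity)

At I = 5250: Q = 553.250.
dQ/dI = 0.089.
η = (dQ/dI)·(I/Q) = 0.089 × (5250/553.250) = 0.84.
Since 0 < η < 1, the good is a necessity.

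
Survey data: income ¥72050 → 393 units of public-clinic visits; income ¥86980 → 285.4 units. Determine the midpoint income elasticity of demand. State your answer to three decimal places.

ΔQ = 285.4 − 393 = -107.6; midpoint Q̄ = (393 + 285.4)/2 = 339.2.
ΔI = 86980 − 72050 = 14930; midpoint Ī = (72050 + 86980)/2 = 79515.
η = (ΔQ/Q̄) ÷ (ΔI/Ī) = (-107.6/339.2) ÷ (14930/79515) = -1.689.

-1.689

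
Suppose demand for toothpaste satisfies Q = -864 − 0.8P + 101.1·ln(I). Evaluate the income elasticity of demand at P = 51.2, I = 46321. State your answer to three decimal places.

At P = 51.2, I = 46321: Q = 181.193.
Holding P constant, ∂Q/∂I = 101.1/I = 0.0021826.
η_I = (∂Q/∂I)·(I/Q) = 0.0021826 × (46321/181.193) = 0.558.

0.558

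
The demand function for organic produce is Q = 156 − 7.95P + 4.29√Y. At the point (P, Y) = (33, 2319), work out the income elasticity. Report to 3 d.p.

1.030

At P = 33, Y = 2319: Q = 100.239.
Holding P constant, ∂Q/∂Y = 4.29/(2√Y) = 0.0445427.
η_Y = (∂Q/∂Y)·(Y/Q) = 0.0445427 × (2319/100.239) = 1.030.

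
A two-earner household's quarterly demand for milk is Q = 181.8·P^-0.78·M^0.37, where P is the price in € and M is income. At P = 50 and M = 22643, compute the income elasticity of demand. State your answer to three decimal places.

0.370

For a multiplicative demand Q = A·P^α·M^β, the income elasticity is β everywhere.
Here β = 0.37, so η = 0.370.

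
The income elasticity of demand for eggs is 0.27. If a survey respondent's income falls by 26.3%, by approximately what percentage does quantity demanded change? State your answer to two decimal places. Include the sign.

%ΔQ ≈ η × %ΔI = 0.27 × (-26.3%) = -7.10%.

-7.10%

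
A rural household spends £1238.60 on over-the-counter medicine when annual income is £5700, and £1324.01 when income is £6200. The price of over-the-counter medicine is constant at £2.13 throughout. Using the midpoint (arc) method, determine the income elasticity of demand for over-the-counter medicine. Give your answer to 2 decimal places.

0.79

With a constant price, Q₁ = 1238.60/2.13 = 581.502 and Q₂ = 1324.01/2.13 = 621.601 (equivalently, work directly with expenditure since P cancels).
Midpoint %ΔQ = (1324.01 − 1238.60)/1281.30 = 0.06666; midpoint %ΔI = (6200 − 5700)/5950 = 0.08403.
η = 0.06666 / 0.08403 = 0.79.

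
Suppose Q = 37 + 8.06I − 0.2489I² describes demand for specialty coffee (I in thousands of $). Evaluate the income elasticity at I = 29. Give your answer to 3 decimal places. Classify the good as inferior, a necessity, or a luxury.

-3.011 (inferior good)

At I = 29: Q = 61.4151.
dQ/dI = 8.06 − 0.4978I = -6.37620.
η = (dQ/dI)·(I/Q) = -6.37620 × (29/61.4151) = -3.011.
η < 0 ⇒ inferior good.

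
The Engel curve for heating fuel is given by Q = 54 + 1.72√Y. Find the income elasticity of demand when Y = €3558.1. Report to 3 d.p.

0.328

At Y = 3558.1: Q = 156.598.
dQ/dY = 1.72/(2√Y) = 0.0144175 at this income.
η = (dQ/dY)·(Y/Q) = 0.0144175 × (3558.1/156.598) = 0.328.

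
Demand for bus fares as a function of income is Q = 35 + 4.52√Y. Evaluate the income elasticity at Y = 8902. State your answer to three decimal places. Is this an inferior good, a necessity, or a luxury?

At Y = 8902: Q = 461.464.
dQ/dY = 4.52/(2√Y) = 0.0239533 at this income.
η = (dQ/dY)·(Y/Q) = 0.0239533 × (8902/461.464) = 0.462.
Since 0 < η < 1, the good is a necessity.

0.462 (necessity)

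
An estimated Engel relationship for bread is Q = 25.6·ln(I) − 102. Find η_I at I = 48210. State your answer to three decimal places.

At I = 48210: Q = 174.053.
dQ/dI = 25.6/I = 0.00053101 at this income.
η = (dQ/dI)·(I/Q) = 0.00053101 × (48210/174.053) = 0.147.

0.147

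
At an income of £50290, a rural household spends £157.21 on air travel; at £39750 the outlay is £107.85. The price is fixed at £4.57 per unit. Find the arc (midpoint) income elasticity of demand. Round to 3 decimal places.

1.591

With a constant price, Q₁ = 157.21/4.57 = 34.400 and Q₂ = 107.85/4.57 = 23.600 (equivalently, work directly with expenditure since P cancels).
Midpoint %ΔQ = (107.85 − 157.21)/132.53 = -0.37244; midpoint %ΔI = (39750 − 50290)/45020 = -0.23412.
η = -0.37244 / -0.23412 = 1.591.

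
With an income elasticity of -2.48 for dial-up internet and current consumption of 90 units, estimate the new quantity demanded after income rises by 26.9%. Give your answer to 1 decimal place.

30.0

%ΔQ ≈ η × %ΔI = -2.48 × 26.9% = -66.712%.
New Q ≈ 90 × (1 − 0.66712) = 30.0.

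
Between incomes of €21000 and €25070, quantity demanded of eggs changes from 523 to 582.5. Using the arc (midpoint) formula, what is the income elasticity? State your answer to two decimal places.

ΔQ = 582.5 − 523 = 59.5; midpoint Q̄ = (523 + 582.5)/2 = 552.75.
ΔI = 25070 − 21000 = 4070; midpoint Ī = (21000 + 25070)/2 = 23035.
η = (ΔQ/Q̄) ÷ (ΔI/Ī) = (59.5/552.75) ÷ (4070/23035) = 0.61.

0.61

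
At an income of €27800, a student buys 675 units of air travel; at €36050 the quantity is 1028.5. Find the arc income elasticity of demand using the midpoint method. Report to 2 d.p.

ΔQ = 1028.5 − 675 = 353.5; midpoint Q̄ = (675 + 1028.5)/2 = 851.75.
ΔI = 36050 − 27800 = 8250; midpoint Ī = (27800 + 36050)/2 = 31925.
η = (ΔQ/Q̄) ÷ (ΔI/Ī) = (353.5/851.75) ÷ (8250/31925) = 1.61.

1.61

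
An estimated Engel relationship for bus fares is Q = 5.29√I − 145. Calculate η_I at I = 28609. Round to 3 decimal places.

At I = 28609: Q = 749.761.
dQ/dI = 5.29/(2√I) = 0.0156378 at this income.
η = (dQ/dI)·(I/Q) = 0.0156378 × (28609/749.761) = 0.597.

0.597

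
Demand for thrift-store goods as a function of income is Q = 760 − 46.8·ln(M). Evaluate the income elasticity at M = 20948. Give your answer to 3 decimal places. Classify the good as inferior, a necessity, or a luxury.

At M = 20948: Q = 294.349.
dQ/dM = -46.8/M = -0.0022341 at this income.
η = (dQ/dM)·(M/Q) = -0.0022341 × (20948/294.349) = -0.159.
Since η < 0, the good is an inferior good.

-0.159 (inferior good)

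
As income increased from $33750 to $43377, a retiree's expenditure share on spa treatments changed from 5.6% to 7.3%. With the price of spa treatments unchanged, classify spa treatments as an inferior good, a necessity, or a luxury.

luxury

The budget share rises as income rises, so η > 1.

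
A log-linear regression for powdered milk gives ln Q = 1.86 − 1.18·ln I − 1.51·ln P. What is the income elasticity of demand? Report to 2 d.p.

-1.18

In a log-linear demand, the coefficient on ln I is the income elasticity.
So η = -1.18.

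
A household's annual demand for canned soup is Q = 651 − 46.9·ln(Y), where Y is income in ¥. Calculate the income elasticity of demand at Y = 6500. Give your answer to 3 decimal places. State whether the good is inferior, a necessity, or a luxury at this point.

-0.196 (inferior good)

At Y = 6500: Q = 239.239.
dQ/dY = -46.9/Y = -0.00721538 at this income.
η = (dQ/dY)·(Y/Q) = -0.00721538 × (6500/239.239) = -0.196.
Since η < 0, the good is an inferior good.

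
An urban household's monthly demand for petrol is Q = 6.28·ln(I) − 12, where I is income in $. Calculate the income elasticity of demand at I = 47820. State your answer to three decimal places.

At I = 47820: Q = 55.668.
dQ/dI = 6.28/I = 0.000131326 at this income.
η = (dQ/dI)·(I/Q) = 0.000131326 × (47820/55.668) = 0.113.

0.113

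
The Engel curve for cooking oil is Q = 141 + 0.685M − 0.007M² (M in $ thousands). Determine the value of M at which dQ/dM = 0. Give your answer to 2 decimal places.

dQ/dM = 0.685 − 0.014M.
The good is inferior where dQ/dM < 0. Setting dQ/dM = 0 gives M = 0.685 / 0.014 = 48.93.

48.93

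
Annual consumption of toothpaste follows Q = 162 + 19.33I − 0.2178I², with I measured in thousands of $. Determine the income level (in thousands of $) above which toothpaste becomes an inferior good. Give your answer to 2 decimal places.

dQ/dI = 19.33 − 0.4356I.
The good is inferior where dQ/dI < 0. Setting dQ/dI = 0 gives I = 19.33 / 0.4356 = 44.38.

44.38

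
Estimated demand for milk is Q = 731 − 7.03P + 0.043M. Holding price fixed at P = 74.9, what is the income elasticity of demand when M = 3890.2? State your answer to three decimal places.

At P = 74.9, M = 3890.2: Q = 371.732.
Holding P constant, ∂Q/∂M = 0.043.
η_M = (∂Q/∂M)·(M/Q) = 0.043 × (3890.2/371.732) = 0.450.

0.450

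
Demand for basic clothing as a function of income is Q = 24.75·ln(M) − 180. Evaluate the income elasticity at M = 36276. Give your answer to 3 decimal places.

At M = 36276: Q = 79.848.
dQ/dM = 24.75/M = 0.000682269 at this income.
η = (dQ/dM)·(M/Q) = 0.000682269 × (36276/79.848) = 0.310.

0.310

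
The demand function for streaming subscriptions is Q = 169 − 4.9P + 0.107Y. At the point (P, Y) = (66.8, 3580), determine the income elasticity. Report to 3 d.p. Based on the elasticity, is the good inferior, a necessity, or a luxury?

At P = 66.8, Y = 3580: Q = 224.740.
Holding P constant, ∂Q/∂Y = 0.107.
η_Y = (∂Q/∂Y)·(Y/Q) = 0.107 × (3580/224.740) = 1.704.
Since η > 1, this is a luxury.

1.704 (luxury)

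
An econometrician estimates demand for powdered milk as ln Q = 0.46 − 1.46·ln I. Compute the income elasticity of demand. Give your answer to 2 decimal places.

In a log-linear demand, the coefficient on ln I is the income elasticity.
So η = -1.46.

-1.46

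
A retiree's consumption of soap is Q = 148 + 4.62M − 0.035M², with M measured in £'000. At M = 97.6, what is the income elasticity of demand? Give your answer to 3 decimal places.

-0.813

At M = 97.6: Q = 265.5104.
dQ/dM = 4.62 − 0.07M = -2.21200.
η = (dQ/dM)·(M/Q) = -2.21200 × (97.6/265.5104) = -0.813.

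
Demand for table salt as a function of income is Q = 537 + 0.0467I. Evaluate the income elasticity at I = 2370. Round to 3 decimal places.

At I = 2370: Q = 647.679.
dQ/dI = 0.0467.
η = (dQ/dI)·(I/Q) = 0.0467 × (2370/647.679) = 0.171.

0.171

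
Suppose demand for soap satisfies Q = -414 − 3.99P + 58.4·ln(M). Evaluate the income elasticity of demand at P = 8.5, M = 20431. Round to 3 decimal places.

0.443

At P = 8.5, M = 20431: Q = 131.694.
Holding P constant, ∂Q/∂M = 58.4/M = 0.0028584.
η_M = (∂Q/∂M)·(M/Q) = 0.0028584 × (20431/131.694) = 0.443.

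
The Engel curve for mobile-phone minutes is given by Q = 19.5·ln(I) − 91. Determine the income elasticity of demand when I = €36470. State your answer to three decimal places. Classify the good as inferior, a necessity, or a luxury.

0.171 (necessity)

At I = 36470: Q = 113.833.
dQ/dI = 19.5/I = 0.000534686 at this income.
η = (dQ/dI)·(I/Q) = 0.000534686 × (36470/113.833) = 0.171.
Since 0 < η < 1, the good is a necessity.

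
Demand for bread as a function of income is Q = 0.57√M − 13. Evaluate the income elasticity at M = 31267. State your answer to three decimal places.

0.574

At M = 31267: Q = 87.790.
dQ/dM = 0.57/(2√M) = 0.00161177 at this income.
η = (dQ/dM)·(M/Q) = 0.00161177 × (31267/87.790) = 0.574.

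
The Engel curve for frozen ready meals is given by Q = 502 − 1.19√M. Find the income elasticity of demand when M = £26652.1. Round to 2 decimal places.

At M = 26652.1: Q = 307.727.
dQ/dM = -1.19/(2√M) = -0.00364461 at this income.
η = (dQ/dM)·(M/Q) = -0.00364461 × (26652.1/307.727) = -0.32.

-0.32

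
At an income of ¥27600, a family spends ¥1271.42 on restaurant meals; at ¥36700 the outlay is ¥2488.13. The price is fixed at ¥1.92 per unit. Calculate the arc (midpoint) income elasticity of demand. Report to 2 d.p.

With a constant price, Q₁ = 1271.42/1.92 = 662.198 and Q₂ = 2488.13/1.92 = 1295.901 (equivalently, work directly with expenditure since P cancels).
Midpoint %ΔQ = (2488.13 − 1271.42)/1879.78 = 0.64726; midpoint %ΔI = (36700 − 27600)/32150 = 0.28305.
η = 0.64726 / 0.28305 = 2.29.

2.29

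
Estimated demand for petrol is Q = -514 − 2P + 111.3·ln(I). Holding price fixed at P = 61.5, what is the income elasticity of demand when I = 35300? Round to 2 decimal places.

0.21

At P = 61.5, I = 35300: Q = 528.493.
Holding P constant, ∂Q/∂I = 111.3/I = 0.00315297.
η_I = (∂Q/∂I)·(I/Q) = 0.00315297 × (35300/528.493) = 0.21.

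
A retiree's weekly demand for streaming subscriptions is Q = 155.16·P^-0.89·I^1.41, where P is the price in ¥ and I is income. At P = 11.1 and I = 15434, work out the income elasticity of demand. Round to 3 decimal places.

For a multiplicative demand Q = A·P^α·I^β, the income elasticity is β everywhere.
Here β = 1.41, so η = 1.410.

1.410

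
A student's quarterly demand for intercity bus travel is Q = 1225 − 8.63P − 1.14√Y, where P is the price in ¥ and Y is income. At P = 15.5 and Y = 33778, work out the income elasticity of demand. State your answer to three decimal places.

-0.119

At P = 15.5, Y = 33778: Q = 881.717.
Holding P constant, ∂Q/∂Y = -1.14/(2√Y) = -0.0031014.
η_Y = (∂Q/∂Y)·(Y/Q) = -0.0031014 × (33778/881.717) = -0.119.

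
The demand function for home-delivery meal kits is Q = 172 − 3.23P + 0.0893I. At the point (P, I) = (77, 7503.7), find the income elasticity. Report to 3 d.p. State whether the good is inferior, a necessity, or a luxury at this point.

1.129 (luxury)

At P = 77, I = 7503.7: Q = 593.370.
Holding P constant, ∂Q/∂I = 0.0893.
η_I = (∂Q/∂I)·(I/Q) = 0.0893 × (7503.7/593.370) = 1.129.
Since η > 1, this is a luxury.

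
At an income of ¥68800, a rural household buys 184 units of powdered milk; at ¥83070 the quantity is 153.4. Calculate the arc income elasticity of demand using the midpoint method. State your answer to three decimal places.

-0.965

ΔQ = 153.4 − 184 = -30.6; midpoint Q̄ = (184 + 153.4)/2 = 168.7.
ΔI = 83070 − 68800 = 14270; midpoint Ī = (68800 + 83070)/2 = 75935.
η = (ΔQ/Q̄) ÷ (ΔI/Ī) = (-30.6/168.7) ÷ (14270/75935) = -0.965.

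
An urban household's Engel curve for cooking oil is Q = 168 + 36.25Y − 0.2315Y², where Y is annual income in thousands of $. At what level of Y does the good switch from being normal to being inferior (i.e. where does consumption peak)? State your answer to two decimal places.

dQ/dY = 36.25 − 0.463Y.
The good is inferior where dQ/dY < 0. Setting dQ/dY = 0 gives Y = 36.25 / 0.463 = 78.29.

78.29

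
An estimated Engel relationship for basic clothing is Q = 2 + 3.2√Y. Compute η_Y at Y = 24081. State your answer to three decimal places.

0.498

At Y = 24081: Q = 498.578.
dQ/dY = 3.2/(2√Y) = 0.0103106 at this income.
η = (dQ/dY)·(Y/Q) = 0.0103106 × (24081/498.578) = 0.498.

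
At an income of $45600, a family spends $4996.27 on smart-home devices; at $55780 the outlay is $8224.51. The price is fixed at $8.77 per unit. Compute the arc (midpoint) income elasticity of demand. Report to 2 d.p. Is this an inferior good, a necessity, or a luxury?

With a constant price, Q₁ = 4996.27/8.77 = 569.700 and Q₂ = 8224.51/8.77 = 937.800 (equivalently, work directly with expenditure since P cancels).
Midpoint %ΔQ = (8224.51 − 4996.27)/6610.39 = 0.48836; midpoint %ΔI = (55780 − 45600)/50690 = 0.20083.
η = 0.48836 / 0.20083 = 2.43.
η > 1 ⇒ luxury.

2.43 (luxury)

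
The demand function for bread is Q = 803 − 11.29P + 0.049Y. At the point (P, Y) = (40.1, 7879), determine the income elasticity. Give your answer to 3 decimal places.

0.524

At P = 40.1, Y = 7879: Q = 736.342.
Holding P constant, ∂Q/∂Y = 0.049.
η_Y = (∂Q/∂Y)·(Y/Q) = 0.049 × (7879/736.342) = 0.524.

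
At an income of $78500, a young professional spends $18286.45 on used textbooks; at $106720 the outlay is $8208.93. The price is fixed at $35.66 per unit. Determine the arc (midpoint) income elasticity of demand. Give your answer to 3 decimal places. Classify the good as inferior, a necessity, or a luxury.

-2.496 (inferior good)

With a constant price, Q₁ = 18286.45/35.66 = 512.800 and Q₂ = 8208.93/35.66 = 230.200 (equivalently, work directly with expenditure since P cancels).
Midpoint %ΔQ = (8208.93 − 18286.45)/13247.69 = -0.76070; midpoint %ΔI = (106720 − 78500)/92610 = 0.30472.
η = -0.76070 / 0.30472 = -2.496.
η < 0 ⇒ inferior good.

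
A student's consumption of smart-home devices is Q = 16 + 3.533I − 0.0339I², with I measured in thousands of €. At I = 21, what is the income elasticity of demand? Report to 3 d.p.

At I = 21: Q = 75.2431.
dQ/dI = 3.533 − 0.0678I = 2.10920.
η = (dQ/dI)·(I/Q) = 2.10920 × (21/75.2431) = 0.589.

0.589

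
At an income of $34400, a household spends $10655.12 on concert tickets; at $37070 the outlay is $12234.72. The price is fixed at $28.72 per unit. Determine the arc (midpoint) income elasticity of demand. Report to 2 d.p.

With a constant price, Q₁ = 10655.12/28.72 = 371.000 and Q₂ = 12234.72/28.72 = 426.000 (equivalently, work directly with expenditure since P cancels).
Midpoint %ΔQ = (12234.72 − 10655.12)/11444.92 = 0.13802; midpoint %ΔI = (37070 − 34400)/35735 = 0.07472.
η = 0.13802 / 0.07472 = 1.85.

1.85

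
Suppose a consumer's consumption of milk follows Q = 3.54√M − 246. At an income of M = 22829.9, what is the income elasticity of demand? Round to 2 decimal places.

At M = 22829.9: Q = 288.879.
dQ/dM = 3.54/(2√M) = 0.0117144 at this income.
η = (dQ/dM)·(M/Q) = 0.0117144 × (22829.9/288.879) = 0.93.

0.93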